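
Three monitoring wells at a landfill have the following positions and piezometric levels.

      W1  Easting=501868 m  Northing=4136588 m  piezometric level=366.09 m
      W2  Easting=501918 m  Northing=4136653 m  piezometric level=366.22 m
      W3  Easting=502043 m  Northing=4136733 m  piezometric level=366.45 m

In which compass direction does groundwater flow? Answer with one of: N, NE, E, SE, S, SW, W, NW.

With h = a·x + b·y + c and W1 as origin, the differences give:
  50·a + 65·b = +0.13
  175·a + 145·b = +0.36
Eliminate b (×145 and ×65, subtract): -4125·a = -4.550 → a = ∂h/∂x = +0.001103
Back-substitute: b = ∂h/∂y = +0.001152.
Flow = −∇h = (-0.001103 east, -0.001152 north), which points southwest.

SW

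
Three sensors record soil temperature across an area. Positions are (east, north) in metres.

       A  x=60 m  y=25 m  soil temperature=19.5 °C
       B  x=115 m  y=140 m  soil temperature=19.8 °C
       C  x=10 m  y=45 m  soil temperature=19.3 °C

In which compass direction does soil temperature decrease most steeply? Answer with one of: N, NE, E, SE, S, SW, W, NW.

Taking A as reference: B−A = (55, 115, +0.3); C−A = (-50, 20, -0.2).
Determinant of the coordinate differences = 55·20 − (-50)·115 = 6850.
∂T/∂x = [(+0.3)·20 − (-0.2)·115] / 6850 = +0.004234
∂T/∂y = [55·(-0.2) − (-50)·(+0.3)] / 6850 = +0.0005839
Steepest decrease is along −∇f = (-0.004234 E, -0.0005839 N) → west.

W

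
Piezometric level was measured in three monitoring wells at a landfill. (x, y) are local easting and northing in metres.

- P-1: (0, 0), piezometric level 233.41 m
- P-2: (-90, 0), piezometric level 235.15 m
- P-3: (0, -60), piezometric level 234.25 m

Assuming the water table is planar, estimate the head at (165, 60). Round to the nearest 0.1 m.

∂h/∂x = (235.15 − 233.41) / (-90 − 0) = -0.01933
∂h/∂y = (234.25 − 233.41) / (-60 − 0) = -0.01400
h(165, 60) = 233.41 + (-0.01933)·(165) + (-0.01400)·(60) = 233.41 -3.190 -0.840 = 229.380 m.

229.4 m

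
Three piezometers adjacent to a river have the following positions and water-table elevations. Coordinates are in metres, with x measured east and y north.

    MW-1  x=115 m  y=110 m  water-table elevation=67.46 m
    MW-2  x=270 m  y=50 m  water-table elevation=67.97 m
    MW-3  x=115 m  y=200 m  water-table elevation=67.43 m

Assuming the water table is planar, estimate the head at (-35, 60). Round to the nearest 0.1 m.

67.0 m

Differences from MW-1: to MW-2 (Δx, Δy, Δh) = (155, -60, +0.51); to MW-3 = (0, 90, -0.03).
Determinant of the coordinate differences = 155·90 − 0·(-60) = 13950.
∂h/∂x = [(+0.51)·90 − (-0.03)·(-60)] / 13950 = +0.003161
∂h/∂y = [155·(-0.03) − 0·(+0.51)] / 13950 = -0.0003333
h(-35, 60) = 67.46 + (+0.003161)·(-150) + (-0.0003333)·(-50) = 67.46 -0.474 +0.017 = 67.002 m.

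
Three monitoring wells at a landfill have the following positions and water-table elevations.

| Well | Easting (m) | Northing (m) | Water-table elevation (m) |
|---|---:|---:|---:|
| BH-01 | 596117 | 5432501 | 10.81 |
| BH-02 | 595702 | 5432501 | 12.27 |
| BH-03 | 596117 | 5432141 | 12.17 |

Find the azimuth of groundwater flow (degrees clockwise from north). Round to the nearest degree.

∂h/∂x = (12.27 − 10.81) / (595702 − 596117) = -0.003518
∂h/∂y = (12.17 − 10.81) / (5432141 − 5432501) = -0.003778
Flow direction (−∇h) has components (+0.003518 E, +0.003778 N).
Azimuth = atan2(E, N) = atan2(+0.003518, +0.003778) = 43.0° ≈ 043°.

043°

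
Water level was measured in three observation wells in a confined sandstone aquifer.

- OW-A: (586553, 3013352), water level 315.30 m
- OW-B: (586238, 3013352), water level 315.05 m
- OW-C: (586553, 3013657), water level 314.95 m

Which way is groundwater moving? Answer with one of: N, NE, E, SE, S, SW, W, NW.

∂h/∂x = (315.05 − 315.30) / (586238 − 586553) = +0.0007937
∂h/∂y = (314.95 − 315.30) / (3013657 − 3013352) = -0.001148
Flow = −∇h = (-0.0007937 east, +0.001148 north), which points northwest.

NW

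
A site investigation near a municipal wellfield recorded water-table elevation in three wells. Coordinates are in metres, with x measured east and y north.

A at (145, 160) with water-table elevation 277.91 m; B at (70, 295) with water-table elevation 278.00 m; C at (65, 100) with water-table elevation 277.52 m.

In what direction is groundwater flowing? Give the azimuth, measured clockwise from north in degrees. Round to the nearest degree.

232°

Taking A as reference: B−A = (-75, 135, +0.09); C−A = (-80, -60, -0.39).
Solve a·Δx + b·Δy = Δh: det = (-75)·(-60) − (-80)·135 = 15300.
∂h/∂x = [(+0.09)·(-60) − (-0.39)·135] / 15300 = +0.003088
∂h/∂y = [(-75)·(-0.39) − (-80)·(+0.09)] / 15300 = +0.002382
Flow direction (−∇h) has components (-0.003088 E, -0.002382 N).
Azimuth = atan2(E, N) = atan2(-0.003088, -0.002382) = 232.4° ≈ 232°.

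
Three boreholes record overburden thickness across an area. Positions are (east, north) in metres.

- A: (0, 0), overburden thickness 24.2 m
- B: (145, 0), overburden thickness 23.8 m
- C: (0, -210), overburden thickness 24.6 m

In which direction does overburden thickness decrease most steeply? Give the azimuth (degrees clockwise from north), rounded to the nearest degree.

055°

∂d/∂x = (23.8 − 24.2) / (145 − 0) = -0.002759
∂d/∂y = (24.6 − 24.2) / (-210 − 0) = -0.001905
Steepest decrease is along −∇f: components (+0.002759 E, +0.001905 N).
Azimuth = atan2(+0.002759, +0.001905) = 55.4° ≈ 055°.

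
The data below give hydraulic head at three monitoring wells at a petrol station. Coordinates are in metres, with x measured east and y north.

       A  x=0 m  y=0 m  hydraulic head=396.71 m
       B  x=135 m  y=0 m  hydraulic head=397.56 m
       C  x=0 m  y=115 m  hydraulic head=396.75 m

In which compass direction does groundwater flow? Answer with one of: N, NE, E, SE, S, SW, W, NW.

W

∂h/∂x = (397.56 − 396.71) / (135 − 0) = +0.006296
∂h/∂y = (396.75 − 396.71) / (115 − 0) = +0.0003478
Flow = −∇h = (-0.006296 east, -0.0003478 north), which points west.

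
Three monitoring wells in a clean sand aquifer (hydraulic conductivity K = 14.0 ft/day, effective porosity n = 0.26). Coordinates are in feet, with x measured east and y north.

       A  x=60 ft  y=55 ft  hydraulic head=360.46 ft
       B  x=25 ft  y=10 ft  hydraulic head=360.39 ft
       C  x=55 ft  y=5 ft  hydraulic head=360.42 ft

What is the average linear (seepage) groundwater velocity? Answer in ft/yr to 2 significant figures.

26 ft/yr

With h = a·x + b·y + c and A as origin, the differences give:
  (-35)·a + (-45)·b = -0.07
  (-5)·a + (-50)·b = -0.04
Eliminate b (×(-50) and ×(-45), subtract): 1525·a = 1.700 → a = ∂h/∂x = +0.001115
Back-substitute: b = ∂h/∂y = +0.0006885.
|∇h| = √(0.001115² + 0.0006885²) = 0.00131
Seepage velocity v = K·i/n = 14.0 × 0.00131 / 0.26 = 0.07054 ft/day = 25.76 ft/yr.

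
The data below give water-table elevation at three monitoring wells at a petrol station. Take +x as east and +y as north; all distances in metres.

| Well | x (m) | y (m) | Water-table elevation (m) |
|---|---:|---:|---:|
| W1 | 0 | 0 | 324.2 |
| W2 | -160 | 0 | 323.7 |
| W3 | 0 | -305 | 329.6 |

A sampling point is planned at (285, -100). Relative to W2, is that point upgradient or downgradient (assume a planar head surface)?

∂h/∂x = (323.7 − 324.2) / (-160 − 0) = +0.003125
∂h/∂y = (329.6 − 324.2) / (-305 − 0) = -0.01770
Head at (285, -100) = 324.2 + (+0.003125)·(285) + (-0.01770)·(-100) = 326.86 m.
That is higher than the 323.7 m at W2, so the point is upgradient.

upgradient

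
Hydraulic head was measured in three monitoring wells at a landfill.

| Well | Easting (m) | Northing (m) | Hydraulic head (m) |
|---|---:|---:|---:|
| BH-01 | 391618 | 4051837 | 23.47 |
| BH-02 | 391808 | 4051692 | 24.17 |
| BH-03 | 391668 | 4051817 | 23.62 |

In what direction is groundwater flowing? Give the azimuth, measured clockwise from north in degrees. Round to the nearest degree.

Differences from BH-01: to BH-02 (Δx, Δy, Δh) = (190, -145, +0.70); to BH-03 = (50, -20, +0.15).
Determinant of the coordinate differences = 190·(-20) − 50·(-145) = 3450.
∂h/∂x = [(+0.70)·(-20) − (+0.15)·(-145)] / 3450 = +0.002246
∂h/∂y = [190·(+0.15) − 50·(+0.70)] / 3450 = -0.001884
Flow direction (−∇h) has components (-0.002246 E, +0.001884 N).
Azimuth = atan2(E, N) = atan2(-0.002246, +0.001884) = 310.0° ≈ 310°.

310°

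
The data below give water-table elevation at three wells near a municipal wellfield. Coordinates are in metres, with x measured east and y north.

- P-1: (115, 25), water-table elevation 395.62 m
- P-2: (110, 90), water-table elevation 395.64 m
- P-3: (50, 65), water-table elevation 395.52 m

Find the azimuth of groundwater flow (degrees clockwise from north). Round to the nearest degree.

Taking P-1 as reference: P-2−P-1 = (-5, 65, +0.02); P-3−P-1 = (-65, 40, -0.10).
Solve a·Δx + b·Δy = Δh: det = (-5)·40 − (-65)·65 = 4025.
∂h/∂x = [(+0.02)·40 − (-0.10)·65] / 4025 = +0.001814
∂h/∂y = [(-5)·(-0.10) − (-65)·(+0.02)] / 4025 = +0.0004472
Flow direction (−∇h) has components (-0.001814 E, -0.0004472 N).
Azimuth = atan2(E, N) = atan2(-0.001814, -0.0004472) = 256.1° ≈ 256°.

256°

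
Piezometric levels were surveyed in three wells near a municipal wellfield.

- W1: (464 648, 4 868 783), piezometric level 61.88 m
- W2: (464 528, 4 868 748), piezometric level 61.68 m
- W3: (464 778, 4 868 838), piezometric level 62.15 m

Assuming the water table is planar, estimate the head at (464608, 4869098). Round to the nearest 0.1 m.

With h = a·x + b·y + c and W1 as origin, the differences give:
  (-120)·a + (-35)·b = -0.20
  130·a + 55·b = +0.27
Eliminate b (×55 and ×(-35), subtract): -2050·a = -1.550 → a = ∂h/∂x = +0.0007561
Back-substitute: b = ∂h/∂y = +0.003122.
h(464608, 4869098) = 61.88 + (+0.0007561)·(-40) + (+0.003122)·(315) = 61.88 -0.030 +0.983 = 62.833 m.

62.8 m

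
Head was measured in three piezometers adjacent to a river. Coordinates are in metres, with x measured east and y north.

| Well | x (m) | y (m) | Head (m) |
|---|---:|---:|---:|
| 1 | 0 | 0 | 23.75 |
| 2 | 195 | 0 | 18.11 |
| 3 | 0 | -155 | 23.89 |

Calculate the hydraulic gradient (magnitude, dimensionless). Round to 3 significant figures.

0.0289

∂h/∂x = (18.11 − 23.75) / (195 − 0) = -0.02892
∂h/∂y = (23.89 − 23.75) / (-155 − 0) = -0.0009032
|∇h| = √(-0.02892² + -0.0009032²) = 0.02893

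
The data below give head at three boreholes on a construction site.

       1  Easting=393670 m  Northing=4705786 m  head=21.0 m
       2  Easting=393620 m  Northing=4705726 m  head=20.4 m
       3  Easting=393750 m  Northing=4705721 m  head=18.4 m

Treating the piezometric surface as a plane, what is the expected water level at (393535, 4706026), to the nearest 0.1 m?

With h = a·x + b·y + c and 1 as origin, the differences give:
  (-50)·a + (-60)·b = -0.6
  80·a + (-65)·b = -2.6
Eliminate b (×(-65) and ×(-60), subtract): 8050·a = -117.00 → a = ∂h/∂x = -0.01453
Back-substitute: b = ∂h/∂y = +0.02211.
h(393535, 4706026) = 21.0 + (-0.01453)·(-135) + (+0.02211)·(240) = 21.0 +1.962 +5.307 = 28.269 m.

28.3 m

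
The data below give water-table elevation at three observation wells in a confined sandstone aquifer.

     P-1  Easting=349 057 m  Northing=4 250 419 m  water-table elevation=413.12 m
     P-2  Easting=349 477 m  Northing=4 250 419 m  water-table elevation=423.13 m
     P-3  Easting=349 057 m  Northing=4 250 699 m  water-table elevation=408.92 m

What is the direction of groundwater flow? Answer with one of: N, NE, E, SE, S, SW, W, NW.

∂h/∂x = (423.13 − 413.12) / (349477 − 349057) = +0.02383
∂h/∂y = (408.92 − 413.12) / (4250699 − 4250419) = -0.01500
Flow = −∇h = (-0.02383 east, +0.01500 north), which points northwest.

NW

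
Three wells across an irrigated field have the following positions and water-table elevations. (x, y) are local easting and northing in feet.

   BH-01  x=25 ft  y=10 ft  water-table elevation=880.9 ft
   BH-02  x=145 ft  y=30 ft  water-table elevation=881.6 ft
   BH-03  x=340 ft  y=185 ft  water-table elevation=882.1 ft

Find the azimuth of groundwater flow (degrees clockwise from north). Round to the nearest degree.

Differences from BH-01: to BH-02 (Δx, Δy, Δh) = (120, 20, +0.7); to BH-03 = (315, 175, +1.2).
Solve a·Δx + b·Δy = Δh: det = 120·175 − 315·20 = 14700.
∂h/∂x = [(+0.7)·175 − (+1.2)·20] / 14700 = +0.006701
∂h/∂y = [120·(+1.2) − 315·(+0.7)] / 14700 = -0.005204
Flow direction (−∇h) has components (-0.006701 E, +0.005204 N).
Azimuth = atan2(E, N) = atan2(-0.006701, +0.005204) = 307.8° ≈ 308°.

308°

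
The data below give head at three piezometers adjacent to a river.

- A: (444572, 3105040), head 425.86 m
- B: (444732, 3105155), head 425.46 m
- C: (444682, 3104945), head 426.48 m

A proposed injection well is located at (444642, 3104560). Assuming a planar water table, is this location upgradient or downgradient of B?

With h = a·x + b·y + c and A as origin, the differences give:
  160·a + 115·b = -0.40
  110·a + (-95)·b = +0.62
Eliminate b (×(-95) and ×115, subtract): -27850·a = -33.300 → a = ∂h/∂x = +0.001196
Back-substitute: b = ∂h/∂y = -0.005142.
Head at (444642, 3104560) = 425.86 + (+0.001196)·(70) + (-0.005142)·(-480) = 428.41 m.
That is higher than the 425.46 m at B, so the point is upgradient.

upgradient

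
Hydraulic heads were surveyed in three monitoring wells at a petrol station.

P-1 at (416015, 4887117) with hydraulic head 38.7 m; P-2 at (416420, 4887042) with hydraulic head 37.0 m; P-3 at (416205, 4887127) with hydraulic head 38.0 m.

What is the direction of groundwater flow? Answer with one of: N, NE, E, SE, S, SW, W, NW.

Differences from P-1: to P-2 (Δx, Δy, Δh) = (405, -75, -1.7); to P-3 = (190, 10, -0.7).
Determinant of the coordinate differences = 405·10 − 190·(-75) = 18300.
∂h/∂x = [(-1.7)·10 − (-0.7)·(-75)] / 18300 = -0.003798
∂h/∂y = [405·(-0.7) − 190·(-1.7)] / 18300 = +0.002158
Flow = −∇h = (+0.003798 east, -0.002158 north), which points southeast.

SE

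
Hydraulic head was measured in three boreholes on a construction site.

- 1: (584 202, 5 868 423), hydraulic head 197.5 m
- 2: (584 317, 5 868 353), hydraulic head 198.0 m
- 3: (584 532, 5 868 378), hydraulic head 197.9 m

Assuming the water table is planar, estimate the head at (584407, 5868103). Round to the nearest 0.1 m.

199.7 m

Differences from 1: to 2 (Δx, Δy, Δh) = (115, -70, +0.5); to 3 = (330, -45, +0.4).
Determinant of the coordinate differences = 115·(-45) − 330·(-70) = 17925.
∂h/∂x = [(+0.5)·(-45) − (+0.4)·(-70)] / 17925 = +0.0003068
∂h/∂y = [115·(+0.4) − 330·(+0.5)] / 17925 = -0.006639
h(584407, 5868103) = 197.5 + (+0.0003068)·(205) + (-0.006639)·(-320) = 197.5 +0.063 +2.124 = 199.687 m.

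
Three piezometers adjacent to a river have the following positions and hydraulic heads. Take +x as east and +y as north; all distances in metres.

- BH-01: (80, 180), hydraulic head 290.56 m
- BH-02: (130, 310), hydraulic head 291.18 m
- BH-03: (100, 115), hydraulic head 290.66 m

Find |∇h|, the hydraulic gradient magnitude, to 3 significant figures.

With h = a·x + b·y + c and BH-01 as origin, the differences give:
  50·a + 130·b = +0.62
  20·a + (-65)·b = +0.10
Eliminate b (×(-65) and ×130, subtract): -5850·a = -53.300 → a = ∂h/∂x = +0.009111
Back-substitute: b = ∂h/∂y = +0.001265.
|∇h| = √(0.009111² + 0.001265²) = 0.009198

0.00920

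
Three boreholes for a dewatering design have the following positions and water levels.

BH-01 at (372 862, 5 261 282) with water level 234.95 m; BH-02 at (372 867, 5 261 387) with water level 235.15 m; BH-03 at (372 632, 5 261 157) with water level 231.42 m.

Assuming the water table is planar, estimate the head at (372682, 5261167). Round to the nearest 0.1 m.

232.2 m

Differences from BH-01: to BH-02 (Δx, Δy, Δh) = (5, 105, +0.20); to BH-03 = (-230, -125, -3.53).
Determinant of the coordinate differences = 5·(-125) − (-230)·105 = 23525.
∂h/∂x = [(+0.20)·(-125) − (-3.53)·105] / 23525 = +0.01469
∂h/∂y = [5·(-3.53) − (-230)·(+0.20)] / 23525 = +0.001205
h(372682, 5261167) = 234.95 + (+0.01469)·(-180) + (+0.001205)·(-115) = 234.95 -2.645 -0.139 = 232.167 m.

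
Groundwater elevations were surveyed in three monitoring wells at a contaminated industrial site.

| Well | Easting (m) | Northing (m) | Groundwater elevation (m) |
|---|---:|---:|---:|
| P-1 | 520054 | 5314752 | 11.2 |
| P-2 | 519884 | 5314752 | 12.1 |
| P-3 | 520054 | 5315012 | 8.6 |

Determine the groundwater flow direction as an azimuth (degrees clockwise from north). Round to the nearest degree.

∂h/∂x = (12.1 − 11.2) / (519884 − 520054) = -0.005294
∂h/∂y = (8.6 − 11.2) / (5315012 − 5314752) = -0.01000
Flow direction (−∇h) has components (+0.005294 E, +0.01000 N).
Azimuth = atan2(E, N) = atan2(+0.005294, +0.01000) = 27.9° ≈ 028°.

028°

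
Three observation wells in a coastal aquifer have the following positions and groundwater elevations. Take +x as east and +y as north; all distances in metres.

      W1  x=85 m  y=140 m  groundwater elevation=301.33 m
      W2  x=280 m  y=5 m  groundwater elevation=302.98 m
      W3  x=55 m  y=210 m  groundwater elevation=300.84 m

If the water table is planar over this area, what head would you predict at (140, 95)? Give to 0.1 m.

301.8 m

With h = a·x + b·y + c and W1 as origin, the differences give:
  195·a + (-135)·b = +1.65
  (-30)·a + 70·b = -0.49
Eliminate b (×70 and ×(-135), subtract): 9600·a = 49.350 → a = ∂h/∂x = +0.005141
Back-substitute: b = ∂h/∂y = -0.004797.
h(140, 95) = 301.33 + (+0.005141)·(55) + (-0.004797)·(-45) = 301.33 +0.283 +0.216 = 301.829 m.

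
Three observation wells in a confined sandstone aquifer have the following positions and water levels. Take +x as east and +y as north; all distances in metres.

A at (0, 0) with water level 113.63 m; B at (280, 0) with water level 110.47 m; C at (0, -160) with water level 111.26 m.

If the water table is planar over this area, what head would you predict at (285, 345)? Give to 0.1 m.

115.5 m

∂h/∂x = (110.47 − 113.63) / (280 − 0) = -0.01129
∂h/∂y = (111.26 − 113.63) / (-160 − 0) = +0.01481
h(285, 345) = 113.63 + (-0.01129)·(285) + (+0.01481)·(345) = 113.63 -3.216 +5.110 = 115.524 m.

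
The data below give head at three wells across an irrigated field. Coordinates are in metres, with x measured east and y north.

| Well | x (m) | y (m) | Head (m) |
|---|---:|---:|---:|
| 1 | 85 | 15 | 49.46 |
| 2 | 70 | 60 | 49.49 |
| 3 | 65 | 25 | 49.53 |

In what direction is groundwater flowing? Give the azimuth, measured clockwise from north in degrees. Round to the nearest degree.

081°

With h = a·x + b·y + c and 1 as origin, the differences give:
  (-15)·a + 45·b = +0.03
  (-20)·a + 10·b = +0.07
Eliminate b (×10 and ×45, subtract): 750·a = -2.850 → a = ∂h/∂x = -0.003800
Back-substitute: b = ∂h/∂y = -0.0006000.
Flow direction (−∇h) has components (+0.003800 E, +0.0006000 N).
Azimuth = atan2(E, N) = atan2(+0.003800, +0.0006000) = 81.0° ≈ 081°.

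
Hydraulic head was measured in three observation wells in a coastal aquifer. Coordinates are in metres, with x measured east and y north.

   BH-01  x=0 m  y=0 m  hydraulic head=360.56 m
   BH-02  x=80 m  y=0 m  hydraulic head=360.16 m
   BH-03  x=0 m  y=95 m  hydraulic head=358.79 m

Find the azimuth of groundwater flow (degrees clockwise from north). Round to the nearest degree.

∂h/∂x = (360.16 − 360.56) / (80 − 0) = -0.005000
∂h/∂y = (358.79 − 360.56) / (95 − 0) = -0.01863
Flow direction (−∇h) has components (+0.005000 E, +0.01863 N).
Azimuth = atan2(E, N) = atan2(+0.005000, +0.01863) = 15.0° ≈ 015°.

015°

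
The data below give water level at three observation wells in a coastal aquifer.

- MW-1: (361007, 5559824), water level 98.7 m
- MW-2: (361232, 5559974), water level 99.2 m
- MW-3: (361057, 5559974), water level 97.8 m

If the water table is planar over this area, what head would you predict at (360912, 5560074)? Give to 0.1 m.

95.8 m

With h = a·x + b·y + c and MW-1 as origin, the differences give:
  225·a + 150·b = +0.5
  50·a + 150·b = -0.9
Eliminate b (×150 and ×150, subtract): 26250·a = 210.00 → a = ∂h/∂x = +0.008000
Back-substitute: b = ∂h/∂y = -0.008667.
h(360912, 5560074) = 98.7 + (+0.008000)·(-95) + (-0.008667)·(250) = 98.7 -0.760 -2.167 = 95.773 m.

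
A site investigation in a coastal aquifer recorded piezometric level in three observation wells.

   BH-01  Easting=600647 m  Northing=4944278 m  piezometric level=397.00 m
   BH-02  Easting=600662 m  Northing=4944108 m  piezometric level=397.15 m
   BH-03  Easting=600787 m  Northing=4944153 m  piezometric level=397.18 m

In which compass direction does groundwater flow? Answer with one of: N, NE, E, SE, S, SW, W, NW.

Taking BH-01 as reference: BH-02−BH-01 = (15, -170, +0.15); BH-03−BH-01 = (140, -125, +0.18).
Determinant of the coordinate differences = 15·(-125) − 140·(-170) = 21925.
∂h/∂x = [(+0.15)·(-125) − (+0.18)·(-170)] / 21925 = +0.0005405
∂h/∂y = [15·(+0.18) − 140·(+0.15)] / 21925 = -0.0008347
Flow = −∇h = (-0.0005405 east, +0.0008347 north), which points northwest.

NW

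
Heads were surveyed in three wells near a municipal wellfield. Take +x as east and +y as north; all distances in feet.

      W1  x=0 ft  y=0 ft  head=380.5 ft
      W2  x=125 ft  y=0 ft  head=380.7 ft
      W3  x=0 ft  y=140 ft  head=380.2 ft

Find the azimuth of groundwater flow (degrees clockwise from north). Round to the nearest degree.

∂h/∂x = (380.7 − 380.5) / (125 − 0) = +0.001600
∂h/∂y = (380.2 − 380.5) / (140 − 0) = -0.002143
Flow direction (−∇h) has components (-0.001600 E, +0.002143 N).
Azimuth = atan2(E, N) = atan2(-0.001600, +0.002143) = 323.3° ≈ 323°.

323°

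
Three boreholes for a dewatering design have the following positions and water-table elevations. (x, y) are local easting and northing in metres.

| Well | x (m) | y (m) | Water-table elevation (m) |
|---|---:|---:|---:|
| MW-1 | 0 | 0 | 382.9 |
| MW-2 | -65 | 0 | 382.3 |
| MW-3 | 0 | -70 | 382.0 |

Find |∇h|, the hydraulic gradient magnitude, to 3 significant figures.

∂h/∂x = (382.3 − 382.9) / (-65 − 0) = +0.009231
∂h/∂y = (382.0 − 382.9) / (-70 − 0) = +0.01286
|∇h| = √(0.009231² + 0.01286²) = 0.01583

0.0158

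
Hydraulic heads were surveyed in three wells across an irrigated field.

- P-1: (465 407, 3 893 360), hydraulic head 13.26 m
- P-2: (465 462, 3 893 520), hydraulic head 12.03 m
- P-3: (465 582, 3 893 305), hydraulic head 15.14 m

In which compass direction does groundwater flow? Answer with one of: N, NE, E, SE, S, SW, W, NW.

NW

With h = a·x + b·y + c and P-1 as origin, the differences give:
  55·a + 160·b = -1.23
  175·a + (-55)·b = +1.88
Eliminate b (×(-55) and ×160, subtract): -31025·a = -233.150 → a = ∂h/∂x = +0.007515
Back-substitute: b = ∂h/∂y = -0.01027.
Flow = −∇h = (-0.007515 east, +0.01027 north), which points northwest.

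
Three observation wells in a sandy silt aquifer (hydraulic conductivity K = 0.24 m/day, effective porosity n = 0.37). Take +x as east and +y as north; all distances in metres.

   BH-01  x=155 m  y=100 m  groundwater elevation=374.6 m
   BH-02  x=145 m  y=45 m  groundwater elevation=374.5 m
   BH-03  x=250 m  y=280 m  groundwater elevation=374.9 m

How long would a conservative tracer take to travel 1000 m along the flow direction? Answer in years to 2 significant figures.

2200 years

Taking BH-01 as reference: BH-02−BH-01 = (-10, -55, -0.1); BH-03−BH-01 = (95, 180, +0.3).
Determinant of the coordinate differences = (-10)·180 − 95·(-55) = 3425.
∂h/∂x = [(-0.1)·180 − (+0.3)·(-55)] / 3425 = -0.0004380
∂h/∂y = [(-10)·(+0.3) − 95·(-0.1)] / 3425 = +0.001898
|∇h| = √(-0.0004380² + 0.001898²) = 0.001948
Seepage velocity v = K·i/n = 0.24 × 0.001948 / 0.37 = 0.001264 m/day.
t = 1000 / 0.001264 = 7.911e+05 days = 2.17e+03 years.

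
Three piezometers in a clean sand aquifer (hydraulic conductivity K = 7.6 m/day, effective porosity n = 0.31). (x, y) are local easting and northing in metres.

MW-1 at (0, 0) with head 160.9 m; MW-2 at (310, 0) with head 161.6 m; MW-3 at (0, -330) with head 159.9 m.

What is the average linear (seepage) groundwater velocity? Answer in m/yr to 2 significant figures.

∂h/∂x = (161.6 − 160.9) / (310 − 0) = +0.002258
∂h/∂y = (159.9 − 160.9) / (-330 − 0) = +0.003030
|∇h| = √(0.002258² + 0.003030²) = 0.003779
Seepage velocity v = K·i/n = 7.6 × 0.003779 / 0.31 = 0.09265 m/day = 33.84 m/yr.

34 m/yr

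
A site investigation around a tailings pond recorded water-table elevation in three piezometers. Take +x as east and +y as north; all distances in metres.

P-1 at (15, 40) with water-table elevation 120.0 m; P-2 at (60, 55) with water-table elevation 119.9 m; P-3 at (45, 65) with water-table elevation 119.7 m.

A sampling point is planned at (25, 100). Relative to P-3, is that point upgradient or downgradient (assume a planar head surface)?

downgradient

With h = a·x + b·y + c and P-1 as origin, the differences give:
  45·a + 15·b = -0.1
  30·a + 25·b = -0.3
Eliminate b (×25 and ×15, subtract): 675·a = 2.00 → a = ∂h/∂x = +0.002963
Back-substitute: b = ∂h/∂y = -0.01556.
Head at (25, 100) = 120.0 + (+0.002963)·(10) + (-0.01556)·(60) = 119.10 m.
That is lower than the 119.7 m at P-3, so the point is downgradient.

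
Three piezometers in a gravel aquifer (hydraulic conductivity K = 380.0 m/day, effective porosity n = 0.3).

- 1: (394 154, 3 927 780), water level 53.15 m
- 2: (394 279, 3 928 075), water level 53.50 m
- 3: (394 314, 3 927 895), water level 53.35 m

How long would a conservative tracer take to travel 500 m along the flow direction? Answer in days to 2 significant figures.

360 days

Taking 1 as reference: 2−1 = (125, 295, +0.35); 3−1 = (160, 115, +0.20).
Determinant of the coordinate differences = 125·115 − 160·295 = -32825.
∂h/∂x = [(+0.35)·115 − (+0.20)·295] / -32825 = +0.0005712
∂h/∂y = [125·(+0.20) − 160·(+0.35)] / -32825 = +0.0009444
|∇h| = √(0.0005712² + 0.0009444²) = 0.001104
Seepage velocity v = K·i/n = 380.0 × 0.001104 / 0.3 = 1.398 m/day.
t = 500 / 1.398 = 357.7 days.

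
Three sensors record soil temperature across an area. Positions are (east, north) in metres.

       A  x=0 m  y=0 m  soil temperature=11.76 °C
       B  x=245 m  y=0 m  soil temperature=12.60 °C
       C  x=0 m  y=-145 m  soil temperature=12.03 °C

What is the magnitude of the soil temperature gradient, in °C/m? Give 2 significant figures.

0.0039 °C/m

∂T/∂x = (12.60 − 11.76) / (245 − 0) = +0.003429
∂T/∂y = (12.03 − 11.76) / (-145 − 0) = -0.001862
|∇f| = √(0.003429² + -0.001862²) = 0.003902 °C/m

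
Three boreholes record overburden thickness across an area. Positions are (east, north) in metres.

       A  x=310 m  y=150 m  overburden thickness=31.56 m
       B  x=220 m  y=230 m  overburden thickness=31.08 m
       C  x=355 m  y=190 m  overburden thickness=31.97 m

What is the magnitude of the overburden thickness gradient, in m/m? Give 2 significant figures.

Differences from A: to B (Δx, Δy, Δh) = (-90, 80, -0.48); to C = (45, 40, +0.41).
Solve a·Δx + b·Δy = Δd: det = (-90)·40 − 45·80 = -7200.
∂d/∂x = [(-0.48)·40 − (+0.41)·80] / -7200 = +0.007222
∂d/∂y = [(-90)·(+0.41) − 45·(-0.48)] / -7200 = +0.002125
|∇f| = √(0.007222² + 0.002125²) = 0.007528 m/m

0.0075 m/m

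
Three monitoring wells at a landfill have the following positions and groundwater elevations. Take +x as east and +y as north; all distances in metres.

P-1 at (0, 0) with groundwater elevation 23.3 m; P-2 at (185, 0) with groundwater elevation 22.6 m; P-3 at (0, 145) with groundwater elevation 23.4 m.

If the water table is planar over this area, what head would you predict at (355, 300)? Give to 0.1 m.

22.2 m

∂h/∂x = (22.6 − 23.3) / (185 − 0) = -0.003784
∂h/∂y = (23.4 − 23.3) / (145 − 0) = +0.0006897
h(355, 300) = 23.3 + (-0.003784)·(355) + (+0.0006897)·(300) = 23.3 -1.343 +0.207 = 22.164 m.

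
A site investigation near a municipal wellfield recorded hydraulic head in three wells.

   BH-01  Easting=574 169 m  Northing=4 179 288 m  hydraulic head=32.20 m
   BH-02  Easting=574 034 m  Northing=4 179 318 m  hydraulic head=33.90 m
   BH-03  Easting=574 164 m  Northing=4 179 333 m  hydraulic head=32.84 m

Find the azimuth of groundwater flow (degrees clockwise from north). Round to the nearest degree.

144°

Three-point gradient (reference BH-01): Δ to BH-02 = (-135, 30, +1.70), Δ to BH-03 = (-5, 45, +0.64).
∂h/∂x = -0.009671, ∂h/∂y = +0.01315 (det = -5925).
Flow direction (−∇h) has components (+0.009671 E, -0.01315 N).
Azimuth = atan2(E, N) = atan2(+0.009671, -0.01315) = 143.7° ≈ 144°.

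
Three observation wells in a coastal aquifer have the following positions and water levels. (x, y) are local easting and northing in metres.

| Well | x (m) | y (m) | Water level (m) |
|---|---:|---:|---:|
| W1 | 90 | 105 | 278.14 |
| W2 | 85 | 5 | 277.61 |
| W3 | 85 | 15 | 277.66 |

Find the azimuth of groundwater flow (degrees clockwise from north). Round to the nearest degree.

230°

Taking W1 as reference: W2−W1 = (-5, -100, -0.53); W3−W1 = (-5, -90, -0.48).
Determinant of the coordinate differences = (-5)·(-90) − (-5)·(-100) = -50.
∂h/∂x = [(-0.53)·(-90) − (-0.48)·(-100)] / -50 = +0.006000
∂h/∂y = [(-5)·(-0.48) − (-5)·(-0.53)] / -50 = +0.005000
Flow direction (−∇h) has components (-0.006000 E, -0.005000 N).
Azimuth = atan2(E, N) = atan2(-0.006000, -0.005000) = 230.2° ≈ 230°.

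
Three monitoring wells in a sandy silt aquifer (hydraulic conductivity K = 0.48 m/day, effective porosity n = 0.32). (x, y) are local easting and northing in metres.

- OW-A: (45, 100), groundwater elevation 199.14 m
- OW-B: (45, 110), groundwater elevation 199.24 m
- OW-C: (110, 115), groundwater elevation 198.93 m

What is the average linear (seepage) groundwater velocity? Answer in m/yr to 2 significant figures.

6.3 m/yr

Taking OW-A as reference: OW-B−OW-A = (0, 10, +0.10); OW-C−OW-A = (65, 15, -0.21).
Solve a·Δx + b·Δy = Δh: det = 0·15 − 65·10 = -650.
∂h/∂x = [(+0.10)·15 − (-0.21)·10] / -650 = -0.005538
∂h/∂y = [0·(-0.21) − 65·(+0.10)] / -650 = +0.01000
|∇h| = √(-0.005538² + 0.01000²) = 0.01143
Seepage velocity v = K·i/n = 0.48 × 0.01143 / 0.32 = 0.01715 m/day = 6.264 m/yr.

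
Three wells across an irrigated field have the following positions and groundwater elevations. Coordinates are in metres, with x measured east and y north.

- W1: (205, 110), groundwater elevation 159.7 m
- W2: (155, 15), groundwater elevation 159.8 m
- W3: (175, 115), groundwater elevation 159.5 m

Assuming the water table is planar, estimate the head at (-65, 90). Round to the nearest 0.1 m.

158.2 m

With h = a·x + b·y + c and W1 as origin, the differences give:
  (-50)·a + (-95)·b = +0.1
  (-30)·a + 5·b = -0.2
Eliminate b (×5 and ×(-95), subtract): -3100·a = -18.50 → a = ∂h/∂x = +0.005968
Back-substitute: b = ∂h/∂y = -0.004194.
h(-65, 90) = 159.7 + (+0.005968)·(-270) + (-0.004194)·(-20) = 159.7 -1.611 +0.084 = 158.173 m.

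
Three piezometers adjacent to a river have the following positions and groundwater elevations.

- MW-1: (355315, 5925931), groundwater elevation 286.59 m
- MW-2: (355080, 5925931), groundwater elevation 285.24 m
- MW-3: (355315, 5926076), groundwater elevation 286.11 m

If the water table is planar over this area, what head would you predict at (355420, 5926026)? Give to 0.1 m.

∂h/∂x = (285.24 − 286.59) / (355080 − 355315) = +0.005745
∂h/∂y = (286.11 − 286.59) / (5926076 − 5925931) = -0.003310
h(355420, 5926026) = 286.59 + (+0.005745)·(105) + (-0.003310)·(95) = 286.59 +0.603 -0.314 = 286.879 m.

286.9 m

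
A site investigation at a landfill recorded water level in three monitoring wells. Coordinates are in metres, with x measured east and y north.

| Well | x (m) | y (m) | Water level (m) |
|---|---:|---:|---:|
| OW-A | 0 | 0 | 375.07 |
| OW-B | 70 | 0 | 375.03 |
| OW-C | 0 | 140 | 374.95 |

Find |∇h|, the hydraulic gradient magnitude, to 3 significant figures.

∂h/∂x = (375.03 − 375.07) / (70 − 0) = -0.0005714
∂h/∂y = (374.95 − 375.07) / (140 − 0) = -0.0008571
|∇h| = √(-0.0005714² + -0.0008571²) = 0.00103

0.00103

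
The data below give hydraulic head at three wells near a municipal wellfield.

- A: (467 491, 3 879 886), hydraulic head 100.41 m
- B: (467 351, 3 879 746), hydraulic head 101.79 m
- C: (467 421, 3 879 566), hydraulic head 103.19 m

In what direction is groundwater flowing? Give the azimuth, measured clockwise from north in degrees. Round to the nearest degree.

Differences from A: to B (Δx, Δy, Δh) = (-140, -140, +1.38); to C = (-70, -320, +2.78).
Determinant of the coordinate differences = (-140)·(-320) − (-70)·(-140) = 35000.
∂h/∂x = [(+1.38)·(-320) − (+2.78)·(-140)] / 35000 = -0.001497
∂h/∂y = [(-140)·(+2.78) − (-70)·(+1.38)] / 35000 = -0.008360
Flow direction (−∇h) has components (+0.001497 E, +0.008360 N).
Azimuth = atan2(E, N) = atan2(+0.001497, +0.008360) = 10.2° ≈ 010°.

010°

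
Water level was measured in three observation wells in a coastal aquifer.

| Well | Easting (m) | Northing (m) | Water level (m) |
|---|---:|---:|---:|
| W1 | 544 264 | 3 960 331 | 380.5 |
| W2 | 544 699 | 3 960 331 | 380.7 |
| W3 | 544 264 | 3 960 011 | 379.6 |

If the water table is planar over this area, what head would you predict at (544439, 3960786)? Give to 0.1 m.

381.9 m

∂h/∂x = (380.7 − 380.5) / (544699 − 544264) = +0.0004598
∂h/∂y = (379.6 − 380.5) / (3960011 − 3960331) = +0.002812
h(544439, 3960786) = 380.5 + (+0.0004598)·(175) + (+0.002812)·(455) = 380.5 +0.080 +1.280 = 381.860 m.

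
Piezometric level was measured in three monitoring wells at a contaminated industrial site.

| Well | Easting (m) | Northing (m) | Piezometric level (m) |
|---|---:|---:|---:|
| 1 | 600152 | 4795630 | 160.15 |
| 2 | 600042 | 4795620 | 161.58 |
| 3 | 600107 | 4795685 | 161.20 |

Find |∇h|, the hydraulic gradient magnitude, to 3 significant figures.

Differences from 1: to 2 (Δx, Δy, Δh) = (-110, -10, +1.43); to 3 = (-45, 55, +1.05).
Determinant of the coordinate differences = (-110)·55 − (-45)·(-10) = -6500.
∂h/∂x = [(+1.43)·55 − (+1.05)·(-10)] / -6500 = -0.01372
∂h/∂y = [(-110)·(+1.05) − (-45)·(+1.43)] / -6500 = +0.007869
|∇h| = √(-0.01372² + 0.007869²) = 0.01582

0.0158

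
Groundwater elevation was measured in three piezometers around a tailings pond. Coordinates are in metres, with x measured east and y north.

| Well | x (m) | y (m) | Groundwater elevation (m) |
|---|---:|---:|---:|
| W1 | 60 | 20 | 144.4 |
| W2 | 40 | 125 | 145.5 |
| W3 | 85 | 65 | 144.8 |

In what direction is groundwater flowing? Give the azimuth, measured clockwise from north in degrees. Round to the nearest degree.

168°

With h = a·x + b·y + c and W1 as origin, the differences give:
  (-20)·a + 105·b = +1.1
  25·a + 45·b = +0.4
Eliminate b (×45 and ×105, subtract): -3525·a = 7.50 → a = ∂h/∂x = -0.002128
Back-substitute: b = ∂h/∂y = +0.01007.
Flow direction (−∇h) has components (+0.002128 E, -0.01007 N).
Azimuth = atan2(E, N) = atan2(+0.002128, -0.01007) = 168.1° ≈ 168°.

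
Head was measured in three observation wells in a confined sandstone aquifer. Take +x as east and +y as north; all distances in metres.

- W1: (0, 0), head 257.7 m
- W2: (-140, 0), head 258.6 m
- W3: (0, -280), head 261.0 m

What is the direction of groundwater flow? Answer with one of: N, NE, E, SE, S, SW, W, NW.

∂h/∂x = (258.6 − 257.7) / (-140 − 0) = -0.006429
∂h/∂y = (261.0 − 257.7) / (-280 − 0) = -0.01179
Flow = −∇h = (+0.006429 east, +0.01179 north), which points northeast.

NE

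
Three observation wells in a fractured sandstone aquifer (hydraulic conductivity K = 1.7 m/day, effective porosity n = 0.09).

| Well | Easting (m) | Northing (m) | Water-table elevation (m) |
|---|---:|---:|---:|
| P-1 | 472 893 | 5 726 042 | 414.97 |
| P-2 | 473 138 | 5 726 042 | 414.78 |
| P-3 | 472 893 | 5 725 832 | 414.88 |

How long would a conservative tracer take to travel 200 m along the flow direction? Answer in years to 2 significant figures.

33 years

∂h/∂x = (414.78 − 414.97) / (473138 − 472893) = -0.0007755
∂h/∂y = (414.88 − 414.97) / (5725832 − 5726042) = +0.0004286
|∇h| = √(-0.0007755² + 0.0004286²) = 0.0008861
Seepage velocity v = K·i/n = 1.7 × 0.0008861 / 0.09 = 0.01674 m/day.
t = 200 / 0.01674 = 1.195e+04 days = 32.7 years.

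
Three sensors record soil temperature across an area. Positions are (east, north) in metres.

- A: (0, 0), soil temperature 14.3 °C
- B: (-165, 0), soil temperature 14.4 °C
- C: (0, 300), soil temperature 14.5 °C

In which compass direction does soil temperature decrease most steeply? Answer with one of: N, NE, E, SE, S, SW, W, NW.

SE

∂T/∂x = (14.4 − 14.3) / (-165 − 0) = -0.0006061
∂T/∂y = (14.5 − 14.3) / (300 − 0) = +0.0006667
Steepest decrease is along −∇f = (+0.0006061 E, -0.0006667 N) → southeast.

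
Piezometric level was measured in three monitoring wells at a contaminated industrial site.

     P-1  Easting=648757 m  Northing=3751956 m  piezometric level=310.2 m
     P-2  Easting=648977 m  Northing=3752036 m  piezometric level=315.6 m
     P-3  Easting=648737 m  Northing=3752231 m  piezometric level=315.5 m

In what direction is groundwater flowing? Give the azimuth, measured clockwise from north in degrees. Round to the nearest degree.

Taking P-1 as reference: P-2−P-1 = (220, 80, +5.4); P-3−P-1 = (-20, 275, +5.3).
Determinant of the coordinate differences = 220·275 − (-20)·80 = 62100.
∂h/∂x = [(+5.4)·275 − (+5.3)·80] / 62100 = +0.01709
∂h/∂y = [220·(+5.3) − (-20)·(+5.4)] / 62100 = +0.02052
Flow direction (−∇h) has components (-0.01709 E, -0.02052 N).
Azimuth = atan2(E, N) = atan2(-0.01709, -0.02052) = 219.8° ≈ 220°.

220°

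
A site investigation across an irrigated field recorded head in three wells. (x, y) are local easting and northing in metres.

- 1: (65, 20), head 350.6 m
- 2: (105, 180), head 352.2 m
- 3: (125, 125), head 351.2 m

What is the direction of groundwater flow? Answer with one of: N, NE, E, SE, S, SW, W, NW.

SE

Taking 1 as reference: 2−1 = (40, 160, +1.6); 3−1 = (60, 105, +0.6).
Solve a·Δx + b·Δy = Δh: det = 40·105 − 60·160 = -5400.
∂h/∂x = [(+1.6)·105 − (+0.6)·160] / -5400 = -0.01333
∂h/∂y = [40·(+0.6) − 60·(+1.6)] / -5400 = +0.01333
Flow = −∇h = (+0.01333 east, -0.01333 north), which points southeast.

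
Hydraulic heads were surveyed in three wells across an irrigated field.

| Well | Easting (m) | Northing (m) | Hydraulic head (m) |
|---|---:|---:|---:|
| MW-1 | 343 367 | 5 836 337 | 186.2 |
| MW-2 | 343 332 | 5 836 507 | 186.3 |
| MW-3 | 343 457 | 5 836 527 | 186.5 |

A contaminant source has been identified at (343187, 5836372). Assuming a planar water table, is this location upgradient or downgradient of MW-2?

downgradient

With h = a·x + b·y + c and MW-1 as origin, the differences give:
  (-35)·a + 170·b = +0.1
  90·a + 190·b = +0.3
Eliminate b (×190 and ×170, subtract): -21950·a = -32.00 → a = ∂h/∂x = +0.001458
Back-substitute: b = ∂h/∂y = +0.0008884.
Head at (343187, 5836372) = 186.2 + (+0.001458)·(-180) + (+0.0008884)·(35) = 185.97 m.
That is lower than the 186.3 m at MW-2, so the point is downgradient.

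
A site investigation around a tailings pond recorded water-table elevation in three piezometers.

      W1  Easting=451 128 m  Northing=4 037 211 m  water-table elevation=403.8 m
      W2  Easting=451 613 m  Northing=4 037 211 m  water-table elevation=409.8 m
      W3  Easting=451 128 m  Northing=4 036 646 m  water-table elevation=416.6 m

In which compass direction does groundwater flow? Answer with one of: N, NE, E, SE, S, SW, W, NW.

NW

∂h/∂x = (409.8 − 403.8) / (451613 − 451128) = +0.01237
∂h/∂y = (416.6 − 403.8) / (4036646 − 4037211) = -0.02265
Flow = −∇h = (-0.01237 east, +0.02265 north), which points northwest.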